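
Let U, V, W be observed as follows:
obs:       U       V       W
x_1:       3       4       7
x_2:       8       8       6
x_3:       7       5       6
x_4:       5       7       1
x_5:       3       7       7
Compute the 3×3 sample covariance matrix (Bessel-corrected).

Step 1 — column means:
  mean(U) = (3 + 8 + 7 + 5 + 3) / 5 = 26/5 = 5.2
  mean(V) = (4 + 8 + 5 + 7 + 7) / 5 = 31/5 = 6.2
  mean(W) = (7 + 6 + 6 + 1 + 7) / 5 = 27/5 = 5.4

Step 2 — sample covariance S[i,j] = (1/(n-1)) · Σ_k (x_{k,i} - mean_i) · (x_{k,j} - mean_j), with n-1 = 4.
  S[U,U] = ((-2.2)·(-2.2) + (2.8)·(2.8) + (1.8)·(1.8) + (-0.2)·(-0.2) + (-2.2)·(-2.2)) / 4 = 20.8/4 = 5.2
  S[U,V] = ((-2.2)·(-2.2) + (2.8)·(1.8) + (1.8)·(-1.2) + (-0.2)·(0.8) + (-2.2)·(0.8)) / 4 = 5.8/4 = 1.45
  S[U,W] = ((-2.2)·(1.6) + (2.8)·(0.6) + (1.8)·(0.6) + (-0.2)·(-4.4) + (-2.2)·(1.6)) / 4 = -3.4/4 = -0.85
  S[V,V] = ((-2.2)·(-2.2) + (1.8)·(1.8) + (-1.2)·(-1.2) + (0.8)·(0.8) + (0.8)·(0.8)) / 4 = 10.8/4 = 2.7
  S[V,W] = ((-2.2)·(1.6) + (1.8)·(0.6) + (-1.2)·(0.6) + (0.8)·(-4.4) + (0.8)·(1.6)) / 4 = -5.4/4 = -1.35
  S[W,W] = ((1.6)·(1.6) + (0.6)·(0.6) + (0.6)·(0.6) + (-4.4)·(-4.4) + (1.6)·(1.6)) / 4 = 25.2/4 = 6.3

S is symmetric (S[j,i] = S[i,j]). Assembling:

S = [[5.2, 1.45, -0.85],
 [1.45, 2.7, -1.35],
 [-0.85, -1.35, 6.3]]


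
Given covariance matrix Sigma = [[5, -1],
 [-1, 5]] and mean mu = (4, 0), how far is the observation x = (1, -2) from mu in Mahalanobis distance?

Step 1 — centre the observation: (x - mu) = (-3, -2).

Step 2 — invert Sigma. det(Sigma) = 5·5 - (-1)² = 24.
  Sigma^{-1} = (1/det) · [[d, -b], [-b, a]] = [[0.2083, 0.0417],
 [0.0417, 0.2083]].

Step 3 — form the quadratic (x - mu)^T · Sigma^{-1} · (x - mu):
  Sigma^{-1} · (x - mu) = (-0.7083, -0.5417).
  (x - mu)^T · [Sigma^{-1} · (x - mu)] = (-3)·(-0.7083) + (-2)·(-0.5417) = 3.2083.

Step 4 — take square root: d = √(3.2083) ≈ 1.7912.

d(x, mu) = √(3.2083) ≈ 1.7912


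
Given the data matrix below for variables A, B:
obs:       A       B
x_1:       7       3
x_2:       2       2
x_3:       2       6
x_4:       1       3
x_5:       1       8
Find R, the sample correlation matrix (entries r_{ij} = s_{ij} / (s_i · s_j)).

Step 1 — column means:
  mean(A) = (7 + 2 + 2 + 1 + 1) / 5 = 13/5 = 2.6
  mean(B) = (3 + 2 + 6 + 3 + 8) / 5 = 22/5 = 4.4

Step 2 — sample variances and covariances s[i,j] = (1/(n-1)) · Σ_k (x_{k,i} - mean_i) · (x_{k,j} - mean_j), with n-1 = 4:
  s[A,A] = ((4.4)·(4.4) + (-0.6)·(-0.6) + (-0.6)·(-0.6) + (-1.6)·(-1.6) + (-1.6)·(-1.6)) / 4 = 25.2/4 = 6.3
  s[A,B] = ((4.4)·(-1.4) + (-0.6)·(-2.4) + (-0.6)·(1.6) + (-1.6)·(-1.4) + (-1.6)·(3.6)) / 4 = -9.2/4 = -2.3
  s[B,B] = ((-1.4)·(-1.4) + (-2.4)·(-2.4) + (1.6)·(1.6) + (-1.4)·(-1.4) + (3.6)·(3.6)) / 4 = 25.2/4 = 6.3
  Sample standard deviations s_i = √(s[i,i]):
  s(A) = √(6.3) = 2.51
  s(B) = √(6.3) = 2.51

Step 3 — r_{ij} = s_{ij} / (s_i · s_j):
  r[A,A] = 1 (diagonal).
  r[A,B] = -2.3 / (2.51 · 2.51) = -2.3 / 6.3 = -0.3651
  r[B,B] = 1 (diagonal).

R is symmetric with unit diagonal. Assembling:

R = [[1, -0.3651],
 [-0.3651, 1]]


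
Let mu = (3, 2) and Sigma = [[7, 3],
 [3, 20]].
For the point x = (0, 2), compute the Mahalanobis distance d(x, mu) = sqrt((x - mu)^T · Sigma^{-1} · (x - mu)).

Step 1 — centre the observation: (x - mu) = (-3, 0).

Step 2 — invert Sigma. det(Sigma) = 7·20 - (3)² = 131.
  Sigma^{-1} = (1/det) · [[d, -b], [-b, a]] = [[0.1527, -0.0229],
 [-0.0229, 0.0534]].

Step 3 — form the quadratic (x - mu)^T · Sigma^{-1} · (x - mu):
  Sigma^{-1} · (x - mu) = (-0.458, 0.0687).
  (x - mu)^T · [Sigma^{-1} · (x - mu)] = (-3)·(-0.458) + (0)·(0.0687) = 1.374.

Step 4 — take square root: d = √(1.374) ≈ 1.1722.

d(x, mu) = √(1.374) ≈ 1.1722


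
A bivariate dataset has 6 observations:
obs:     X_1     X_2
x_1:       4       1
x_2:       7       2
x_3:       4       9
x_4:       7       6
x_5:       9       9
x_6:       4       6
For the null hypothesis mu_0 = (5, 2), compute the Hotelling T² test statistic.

Step 1 — sample mean vector:
  mean(X_1) = (4 + 7 + 4 + 7 + 9 + 4) / 6 = 35/6 = 5.8333
  mean(X_2) = (1 + 2 + 9 + 6 + 9 + 6) / 6 = 33/6 = 5.5
  x̄ = (5.8333, 5.5),  deviation x̄ - mu_0 = (5.8333, 5.5) - (5, 2) = (0.8333, 3.5).

Step 2 — sample covariance matrix, S[i,j] = (1/(n-1)) · Σ_k (x_{k,i} - mean_i) · (x_{k,j} - mean_j), divisor n-1 = 5:
  S[X_1,X_1] = ((-1.8333)·(-1.8333) + (1.1667)·(1.1667) + (-1.8333)·(-1.8333) + (1.1667)·(1.1667) + (3.1667)·(3.1667) + (-1.8333)·(-1.8333)) / 5 = 22.8333/5 = 4.5667
  S[X_1,X_2] = ((-1.8333)·(-4.5) + (1.1667)·(-3.5) + (-1.8333)·(3.5) + (1.1667)·(0.5) + (3.1667)·(3.5) + (-1.8333)·(0.5)) / 5 = 8.5/5 = 1.7
  S[X_2,X_2] = ((-4.5)·(-4.5) + (-3.5)·(-3.5) + (3.5)·(3.5) + (0.5)·(0.5) + (3.5)·(3.5) + (0.5)·(0.5)) / 5 = 57.5/5 = 11.5
  S = [[4.5667, 1.7],
 [1.7, 11.5]].

Step 3 — invert S. det(S) = 4.5667·11.5 - (1.7)² = 49.6267.
  S^{-1} = (1/det) · [[d, -b], [-b, a]] = [[0.2317, -0.0343],
 [-0.0343, 0.092]].

Step 4 — quadratic form (x̄ - mu_0)^T · S^{-1} · (x̄ - mu_0):
  S^{-1} · (x̄ - mu_0) = (0.0732, 0.2935),
  (x̄ - mu_0)^T · [...] = (0.8333)·(0.0732) + (3.5)·(0.2935) = 1.0883.

Step 5 — scale by n: T² = 6 · 1.0883 = 6.5301.

T² ≈ 6.5301


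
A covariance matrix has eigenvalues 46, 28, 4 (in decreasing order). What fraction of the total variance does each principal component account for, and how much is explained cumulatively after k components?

Step 1 — total variance = trace(Sigma) = Σ λ_i = 46 + 28 + 4 = 78.

Step 2 — fraction explained by component i = λ_i / Σ λ:
  PC1: 46/78 = 0.5897
  PC2: 28/78 = 0.359
  PC3: 4/78 = 0.0513

Step 3 — cumulative fraction after k components = (λ_1 + ... + λ_k) / Σ λ:
  k = 1: 46/78 = 0.5897
  k = 2: (46 + 28)/78 = 74/78 = 0.9487
  k = 3: (46 + 28 + 4)/78 = 78/78 = 1

Summary (fraction, with percent):

explained: PC1 0.5897 (58.97%), PC2 0.359 (35.9%), PC3 0.0513 (5.13%);  cumulative: 0.5897, 0.9487, 1


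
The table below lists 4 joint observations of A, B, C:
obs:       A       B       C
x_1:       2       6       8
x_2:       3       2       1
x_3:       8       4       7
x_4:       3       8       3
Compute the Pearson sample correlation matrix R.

Step 1 — column means:
  mean(A) = (2 + 3 + 8 + 3) / 4 = 16/4 = 4
  mean(B) = (6 + 2 + 4 + 8) / 4 = 20/4 = 5
  mean(C) = (8 + 1 + 7 + 3) / 4 = 19/4 = 4.75

Step 2 — sample variances and covariances s[i,j] = (1/(n-1)) · Σ_k (x_{k,i} - mean_i) · (x_{k,j} - mean_j), with n-1 = 3:
  s[A,A] = ((-2)·(-2) + (-1)·(-1) + (4)·(4) + (-1)·(-1)) / 3 = 22/3 = 7.3333
  s[A,B] = ((-2)·(1) + (-1)·(-3) + (4)·(-1) + (-1)·(3)) / 3 = -6/3 = -2
  s[A,C] = ((-2)·(3.25) + (-1)·(-3.75) + (4)·(2.25) + (-1)·(-1.75)) / 3 = 8/3 = 2.6667
  s[B,B] = ((1)·(1) + (-3)·(-3) + (-1)·(-1) + (3)·(3)) / 3 = 20/3 = 6.6667
  s[B,C] = ((1)·(3.25) + (-3)·(-3.75) + (-1)·(2.25) + (3)·(-1.75)) / 3 = 7/3 = 2.3333
  s[C,C] = ((3.25)·(3.25) + (-3.75)·(-3.75) + (2.25)·(2.25) + (-1.75)·(-1.75)) / 3 = 32.75/3 = 10.9167
  Sample standard deviations s_i = √(s[i,i]):
  s(A) = √(7.3333) = 2.708
  s(B) = √(6.6667) = 2.582
  s(C) = √(10.9167) = 3.304

Step 3 — r_{ij} = s_{ij} / (s_i · s_j):
  r[A,A] = 1 (diagonal).
  r[A,B] = -2 / (2.708 · 2.582) = -2 / 6.9921 = -0.286
  r[A,C] = 2.6667 / (2.708 · 3.304) = 2.6667 / 8.9474 = 0.298
  r[B,B] = 1 (diagonal).
  r[B,C] = 2.3333 / (2.582 · 3.304) = 2.3333 / 8.531 = 0.2735
  r[C,C] = 1 (diagonal).

R is symmetric with unit diagonal. Assembling:

R = [[1, -0.286, 0.298],
 [-0.286, 1, 0.2735],
 [0.298, 0.2735, 1]]


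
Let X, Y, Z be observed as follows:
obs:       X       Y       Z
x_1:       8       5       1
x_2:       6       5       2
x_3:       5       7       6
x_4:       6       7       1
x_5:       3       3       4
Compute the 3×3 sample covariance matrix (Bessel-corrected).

Step 1 — column means:
  mean(X) = (8 + 6 + 5 + 6 + 3) / 5 = 28/5 = 5.6
  mean(Y) = (5 + 5 + 7 + 7 + 3) / 5 = 27/5 = 5.4
  mean(Z) = (1 + 2 + 6 + 1 + 4) / 5 = 14/5 = 2.8

Step 2 — sample covariance S[i,j] = (1/(n-1)) · Σ_k (x_{k,i} - mean_i) · (x_{k,j} - mean_j), with n-1 = 4.
  S[X,X] = ((2.4)·(2.4) + (0.4)·(0.4) + (-0.6)·(-0.6) + (0.4)·(0.4) + (-2.6)·(-2.6)) / 4 = 13.2/4 = 3.3
  S[X,Y] = ((2.4)·(-0.4) + (0.4)·(-0.4) + (-0.6)·(1.6) + (0.4)·(1.6) + (-2.6)·(-2.4)) / 4 = 4.8/4 = 1.2
  S[X,Z] = ((2.4)·(-1.8) + (0.4)·(-0.8) + (-0.6)·(3.2) + (0.4)·(-1.8) + (-2.6)·(1.2)) / 4 = -10.4/4 = -2.6
  S[Y,Y] = ((-0.4)·(-0.4) + (-0.4)·(-0.4) + (1.6)·(1.6) + (1.6)·(1.6) + (-2.4)·(-2.4)) / 4 = 11.2/4 = 2.8
  S[Y,Z] = ((-0.4)·(-1.8) + (-0.4)·(-0.8) + (1.6)·(3.2) + (1.6)·(-1.8) + (-2.4)·(1.2)) / 4 = 0.4/4 = 0.1
  S[Z,Z] = ((-1.8)·(-1.8) + (-0.8)·(-0.8) + (3.2)·(3.2) + (-1.8)·(-1.8) + (1.2)·(1.2)) / 4 = 18.8/4 = 4.7

S is symmetric (S[j,i] = S[i,j]). Assembling:

S = [[3.3, 1.2, -2.6],
 [1.2, 2.8, 0.1],
 [-2.6, 0.1, 4.7]]


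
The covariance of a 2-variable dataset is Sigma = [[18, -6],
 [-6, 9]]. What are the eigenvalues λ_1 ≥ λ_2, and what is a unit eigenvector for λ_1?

Step 1 — characteristic polynomial of 2×2 Sigma:
  det(Sigma - λI) = λ² - trace · λ + det = 0.
  trace = 18 + 9 = 27, det = 18·9 - (-6)² = 126.
Step 2 — discriminant:
  Δ = trace² - 4·det = 729 - 504 = 225.
Step 3 — eigenvalues:
  λ = (trace ± √Δ)/2 = (27 ± 15)/2,
  λ_1 = 21,  λ_2 = 6.

Step 4 — unit eigenvector for λ_1: solve (Sigma - λ_1 I)v = 0. First row:
  (18 - 21)·v_x + (-6)·v_y = 0, i.e. (-3)·v_x + (-6)·v_y = 0,
  so v ∝ (b, λ_1 - a) = (-6, 3); multiply by -1 so the first entry is positive: u = (6, -3).
  ||u|| = √((6)² + (-3)²) = √(45) ≈ 6.7082,
  v_1 = u/||u|| ≈ (0.8944, -0.4472) (||v_1|| = 1).

λ_1 = 21,  λ_2 = 6;  v_1 ≈ (0.8944, -0.4472)


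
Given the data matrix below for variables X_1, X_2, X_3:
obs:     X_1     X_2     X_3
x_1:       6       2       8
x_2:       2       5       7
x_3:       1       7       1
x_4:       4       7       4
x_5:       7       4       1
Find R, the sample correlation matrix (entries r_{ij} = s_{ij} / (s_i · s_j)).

Step 1 — column means:
  mean(X_1) = (6 + 2 + 1 + 4 + 7) / 5 = 20/5 = 4
  mean(X_2) = (2 + 5 + 7 + 7 + 4) / 5 = 25/5 = 5
  mean(X_3) = (8 + 7 + 1 + 4 + 1) / 5 = 21/5 = 4.2

Step 2 — sample variances and covariances s[i,j] = (1/(n-1)) · Σ_k (x_{k,i} - mean_i) · (x_{k,j} - mean_j), with n-1 = 4:
  s[X_1,X_1] = ((2)·(2) + (-2)·(-2) + (-3)·(-3) + (0)·(0) + (3)·(3)) / 4 = 26/4 = 6.5
  s[X_1,X_2] = ((2)·(-3) + (-2)·(0) + (-3)·(2) + (0)·(2) + (3)·(-1)) / 4 = -15/4 = -3.75
  s[X_1,X_3] = ((2)·(3.8) + (-2)·(2.8) + (-3)·(-3.2) + (0)·(-0.2) + (3)·(-3.2)) / 4 = 2/4 = 0.5
  s[X_2,X_2] = ((-3)·(-3) + (0)·(0) + (2)·(2) + (2)·(2) + (-1)·(-1)) / 4 = 18/4 = 4.5
  s[X_2,X_3] = ((-3)·(3.8) + (0)·(2.8) + (2)·(-3.2) + (2)·(-0.2) + (-1)·(-3.2)) / 4 = -15/4 = -3.75
  s[X_3,X_3] = ((3.8)·(3.8) + (2.8)·(2.8) + (-3.2)·(-3.2) + (-0.2)·(-0.2) + (-3.2)·(-3.2)) / 4 = 42.8/4 = 10.7
  Sample standard deviations s_i = √(s[i,i]):
  s(X_1) = √(6.5) = 2.5495
  s(X_2) = √(4.5) = 2.1213
  s(X_3) = √(10.7) = 3.2711

Step 3 — r_{ij} = s_{ij} / (s_i · s_j):
  r[X_1,X_1] = 1 (diagonal).
  r[X_1,X_2] = -3.75 / (2.5495 · 2.1213) = -3.75 / 5.4083 = -0.6934
  r[X_1,X_3] = 0.5 / (2.5495 · 3.2711) = 0.5 / 8.3397 = 0.06
  r[X_2,X_2] = 1 (diagonal).
  r[X_2,X_3] = -3.75 / (2.1213 · 3.2711) = -3.75 / 6.939 = -0.5404
  r[X_3,X_3] = 1 (diagonal).

R is symmetric with unit diagonal. Assembling:

R = [[1, -0.6934, 0.06],
 [-0.6934, 1, -0.5404],
 [0.06, -0.5404, 1]]


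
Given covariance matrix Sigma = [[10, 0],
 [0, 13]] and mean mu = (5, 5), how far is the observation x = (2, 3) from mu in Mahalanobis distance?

Step 1 — centre the observation: (x - mu) = (-3, -2).

Step 2 — invert Sigma. det(Sigma) = 10·13 - (0)² = 130.
  Sigma^{-1} = (1/det) · [[d, -b], [-b, a]] = [[0.1, 0],
 [0, 0.0769]].

Step 3 — form the quadratic (x - mu)^T · Sigma^{-1} · (x - mu):
  Sigma^{-1} · (x - mu) = (-0.3, -0.1538).
  (x - mu)^T · [Sigma^{-1} · (x - mu)] = (-3)·(-0.3) + (-2)·(-0.1538) = 1.2077.

Step 4 — take square root: d = √(1.2077) ≈ 1.099.

d(x, mu) = √(1.2077) ≈ 1.099


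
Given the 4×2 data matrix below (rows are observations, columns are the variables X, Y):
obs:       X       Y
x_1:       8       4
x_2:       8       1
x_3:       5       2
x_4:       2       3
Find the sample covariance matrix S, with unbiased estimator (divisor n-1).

Step 1 — column means:
  mean(X) = (8 + 8 + 5 + 2) / 4 = 23/4 = 5.75
  mean(Y) = (4 + 1 + 2 + 3) / 4 = 10/4 = 2.5

Step 2 — sample covariance S[i,j] = (1/(n-1)) · Σ_k (x_{k,i} - mean_i) · (x_{k,j} - mean_j), with n-1 = 3.
  S[X,X] = ((2.25)·(2.25) + (2.25)·(2.25) + (-0.75)·(-0.75) + (-3.75)·(-3.75)) / 3 = 24.75/3 = 8.25
  S[X,Y] = ((2.25)·(1.5) + (2.25)·(-1.5) + (-0.75)·(-0.5) + (-3.75)·(0.5)) / 3 = -1.5/3 = -0.5
  S[Y,Y] = ((1.5)·(1.5) + (-1.5)·(-1.5) + (-0.5)·(-0.5) + (0.5)·(0.5)) / 3 = 5/3 = 1.6667

S is symmetric (S[j,i] = S[i,j]). Assembling:

S = [[8.25, -0.5],
 [-0.5, 1.6667]]


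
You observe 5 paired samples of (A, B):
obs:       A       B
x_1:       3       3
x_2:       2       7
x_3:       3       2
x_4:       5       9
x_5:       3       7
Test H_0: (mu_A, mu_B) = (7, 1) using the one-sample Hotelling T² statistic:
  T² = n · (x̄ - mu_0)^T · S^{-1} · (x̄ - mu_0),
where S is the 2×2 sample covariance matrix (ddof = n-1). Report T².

Step 1 — sample mean vector:
  mean(A) = (3 + 2 + 3 + 5 + 3) / 5 = 16/5 = 3.2
  mean(B) = (3 + 7 + 2 + 9 + 7) / 5 = 28/5 = 5.6
  x̄ = (3.2, 5.6),  deviation x̄ - mu_0 = (3.2, 5.6) - (7, 1) = (-3.8, 4.6).

Step 2 — sample covariance matrix, S[i,j] = (1/(n-1)) · Σ_k (x_{k,i} - mean_i) · (x_{k,j} - mean_j), divisor n-1 = 4:
  S[A,A] = ((-0.2)·(-0.2) + (-1.2)·(-1.2) + (-0.2)·(-0.2) + (1.8)·(1.8) + (-0.2)·(-0.2)) / 4 = 4.8/4 = 1.2
  S[A,B] = ((-0.2)·(-2.6) + (-1.2)·(1.4) + (-0.2)·(-3.6) + (1.8)·(3.4) + (-0.2)·(1.4)) / 4 = 5.4/4 = 1.35
  S[B,B] = ((-2.6)·(-2.6) + (1.4)·(1.4) + (-3.6)·(-3.6) + (3.4)·(3.4) + (1.4)·(1.4)) / 4 = 35.2/4 = 8.8
  S = [[1.2, 1.35],
 [1.35, 8.8]].

Step 3 — invert S. det(S) = 1.2·8.8 - (1.35)² = 8.7375.
  S^{-1} = (1/det) · [[d, -b], [-b, a]] = [[1.0072, -0.1545],
 [-0.1545, 0.1373]].

Step 4 — quadratic form (x̄ - mu_0)^T · S^{-1} · (x̄ - mu_0):
  S^{-1} · (x̄ - mu_0) = (-4.5379, 1.2189),
  (x̄ - mu_0)^T · [...] = (-3.8)·(-4.5379) + (4.6)·(1.2189) = 22.8509.

Step 5 — scale by n: T² = 5 · 22.8509 = 114.2546.

T² ≈ 114.2546


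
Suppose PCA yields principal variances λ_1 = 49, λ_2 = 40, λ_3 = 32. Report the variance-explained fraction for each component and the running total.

Step 1 — total variance = trace(Sigma) = Σ λ_i = 49 + 40 + 32 = 121.

Step 2 — fraction explained by component i = λ_i / Σ λ:
  PC1: 49/121 = 0.405
  PC2: 40/121 = 0.3306
  PC3: 32/121 = 0.2645

Step 3 — cumulative fraction after k components = (λ_1 + ... + λ_k) / Σ λ:
  k = 1: 49/121 = 0.405
  k = 2: (49 + 40)/121 = 89/121 = 0.7355
  k = 3: (49 + 40 + 32)/121 = 121/121 = 1

Summary (fraction, with percent):

explained: PC1 0.405 (40.5%), PC2 0.3306 (33.06%), PC3 0.2645 (26.45%);  cumulative: 0.405, 0.7355, 1


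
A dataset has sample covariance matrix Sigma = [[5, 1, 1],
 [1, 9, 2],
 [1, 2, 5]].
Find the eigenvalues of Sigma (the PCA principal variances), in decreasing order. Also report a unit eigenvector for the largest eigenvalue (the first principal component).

Step 1 — characteristic polynomial p(λ) = det(λI - Sigma) = λ³ - tr·λ² + c_1·λ - det, where tr = trace, c_1 = sum of the principal 2×2 minors, det = det(Sigma):
  tr = 5 + 9 + 5 = 19,
  c_1 = (5·9 - (1)²) + (5·5 - (1)²) + (9·5 - (2)²) = 44 + 24 + 41 = 109,
  det = 5·(9·5 - (2)²) - (1)·((1)·5 - (2)·(1)) + (1)·((1)·(2) - 9·(1)) = 5·(41) - (1)·(3) + (1)·(-7) = 195.
  So p(λ) = λ³ - 19λ² + 109λ - 195.
Step 2 — look for an integer root (rational root theorem: any rational root is an integer divisor of 195). Testing λ = 5:
  p(5) = 125 - 475 + 545 - 195 = 0  ✓
  Dividing out (λ - 5): p(λ) = (λ - 5)(λ² - 14λ + 39).
Step 3 — remaining eigenvalues from the quadratic λ² - 14λ + 39 = 0:
  Δ = 14² - 4·39 = 196 - 156 = 40,  λ = (14 ± √40)/2 = (14 ± 6.3246)/2 ≈ 10.1623 or 3.8377.
  Sorted: λ_1 = 10.1623,  λ_2 = 5,  λ_3 = 3.8377  (check: sum = 19 = tr ✓).

Step 4 — unit eigenvector for λ_1 ≈ 10.1623: v spans the null space of (Sigma - λ_1 I), whose rows are
  r_1 = (-5.1623, 1, 1),  r_2 = (1, -1.1623, 2),  r_3 = (1, 2, -5.1623).
  v is orthogonal to every row, so take v ∝ r_1 × r_2 = ((1)·(2) - (1)·(-1.1623), (1)·(1) - (-5.1623)·(2), (-5.1623)·(-1.1623) - (1)·(1)) ≈ (3.1623, 11.3246, 5).
  Let u = (3.1623, 11.3246, 5).
  ||u|| = √((3.1623)² + (11.3246)² + (5)²) = √(163.2456) ≈ 12.7768,  v_1 = u/||u|| ≈ (0.2475, 0.8863, 0.3913) (||v_1|| = 1).

λ_1 = 10.1623,  λ_2 = 5,  λ_3 = 3.8377;  v_1 ≈ (0.2475, 0.8863, 0.3913)


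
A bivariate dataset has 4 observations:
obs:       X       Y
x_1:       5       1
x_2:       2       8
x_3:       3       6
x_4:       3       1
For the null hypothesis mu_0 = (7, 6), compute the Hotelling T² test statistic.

Step 1 — sample mean vector:
  mean(X) = (5 + 2 + 3 + 3) / 4 = 13/4 = 3.25
  mean(Y) = (1 + 8 + 6 + 1) / 4 = 16/4 = 4
  x̄ = (3.25, 4),  deviation x̄ - mu_0 = (3.25, 4) - (7, 6) = (-3.75, -2).

Step 2 — sample covariance matrix, S[i,j] = (1/(n-1)) · Σ_k (x_{k,i} - mean_i) · (x_{k,j} - mean_j), divisor n-1 = 3:
  S[X,X] = ((1.75)·(1.75) + (-1.25)·(-1.25) + (-0.25)·(-0.25) + (-0.25)·(-0.25)) / 3 = 4.75/3 = 1.5833
  S[X,Y] = ((1.75)·(-3) + (-1.25)·(4) + (-0.25)·(2) + (-0.25)·(-3)) / 3 = -10/3 = -3.3333
  S[Y,Y] = ((-3)·(-3) + (4)·(4) + (2)·(2) + (-3)·(-3)) / 3 = 38/3 = 12.6667
  S = [[1.5833, -3.3333],
 [-3.3333, 12.6667]].

Step 3 — invert S. det(S) = 1.5833·12.6667 - (-3.3333)² = 8.9444.
  S^{-1} = (1/det) · [[d, -b], [-b, a]] = [[1.4161, 0.3727],
 [0.3727, 0.177]].

Step 4 — quadratic form (x̄ - mu_0)^T · S^{-1} · (x̄ - mu_0):
  S^{-1} · (x̄ - mu_0) = (-6.0559, -1.7516),
  (x̄ - mu_0)^T · [...] = (-3.75)·(-6.0559) + (-2)·(-1.7516) = 26.2127.

Step 5 — scale by n: T² = 4 · 26.2127 = 104.8509.

T² ≈ 104.8509


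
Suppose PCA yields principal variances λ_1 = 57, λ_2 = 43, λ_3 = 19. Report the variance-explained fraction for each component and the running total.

Step 1 — total variance = trace(Sigma) = Σ λ_i = 57 + 43 + 19 = 119.

Step 2 — fraction explained by component i = λ_i / Σ λ:
  PC1: 57/119 = 0.479
  PC2: 43/119 = 0.3613
  PC3: 19/119 = 0.1597

Step 3 — cumulative fraction after k components = (λ_1 + ... + λ_k) / Σ λ:
  k = 1: 57/119 = 0.479
  k = 2: (57 + 43)/119 = 100/119 = 0.8403
  k = 3: (57 + 43 + 19)/119 = 119/119 = 1

Summary (fraction, with percent):

explained: PC1 0.479 (47.9%), PC2 0.3613 (36.13%), PC3 0.1597 (15.97%);  cumulative: 0.479, 0.8403, 1


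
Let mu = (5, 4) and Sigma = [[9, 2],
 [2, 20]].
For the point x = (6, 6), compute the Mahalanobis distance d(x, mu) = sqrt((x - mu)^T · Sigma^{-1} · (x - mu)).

Step 1 — centre the observation: (x - mu) = (1, 2).

Step 2 — invert Sigma. det(Sigma) = 9·20 - (2)² = 176.
  Sigma^{-1} = (1/det) · [[d, -b], [-b, a]] = [[0.1136, -0.0114],
 [-0.0114, 0.0511]].

Step 3 — form the quadratic (x - mu)^T · Sigma^{-1} · (x - mu):
  Sigma^{-1} · (x - mu) = (0.0909, 0.0909).
  (x - mu)^T · [Sigma^{-1} · (x - mu)] = (1)·(0.0909) + (2)·(0.0909) = 0.2727.

Step 4 — take square root: d = √(0.2727) ≈ 0.5222.

d(x, mu) = √(0.2727) ≈ 0.5222


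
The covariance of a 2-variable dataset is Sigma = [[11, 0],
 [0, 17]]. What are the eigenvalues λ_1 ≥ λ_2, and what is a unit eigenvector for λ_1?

Step 1 — characteristic polynomial of 2×2 Sigma:
  det(Sigma - λI) = λ² - trace · λ + det = 0.
  trace = 11 + 17 = 28, det = 11·17 - (0)² = 187.
Step 2 — discriminant:
  Δ = trace² - 4·det = 784 - 748 = 36.
Step 3 — eigenvalues:
  λ = (trace ± √Δ)/2 = (28 ± 6)/2,
  λ_1 = 17,  λ_2 = 11.

Step 4 — unit eigenvector for λ_1: Sigma is diagonal, so its eigenvectors are the coordinate axes. λ_1 = 17 is the diagonal entry on the second coordinate axis, hence
  v_1 = (0, 1) (||v_1|| = 1).

λ_1 = 17,  λ_2 = 11;  v_1 ≈ (0, 1)


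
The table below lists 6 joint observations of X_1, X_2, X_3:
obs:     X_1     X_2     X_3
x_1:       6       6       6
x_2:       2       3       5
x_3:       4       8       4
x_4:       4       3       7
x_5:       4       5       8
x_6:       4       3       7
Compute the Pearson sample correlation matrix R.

Step 1 — column means:
  mean(X_1) = (6 + 2 + 4 + 4 + 4 + 4) / 6 = 24/6 = 4
  mean(X_2) = (6 + 3 + 8 + 3 + 5 + 3) / 6 = 28/6 = 4.6667
  mean(X_3) = (6 + 5 + 4 + 7 + 8 + 7) / 6 = 37/6 = 6.1667

Step 2 — sample variances and covariances s[i,j] = (1/(n-1)) · Σ_k (x_{k,i} - mean_i) · (x_{k,j} - mean_j), with n-1 = 5:
  s[X_1,X_1] = ((2)·(2) + (-2)·(-2) + (0)·(0) + (0)·(0) + (0)·(0) + (0)·(0)) / 5 = 8/5 = 1.6
  s[X_1,X_2] = ((2)·(1.3333) + (-2)·(-1.6667) + (0)·(3.3333) + (0)·(-1.6667) + (0)·(0.3333) + (0)·(-1.6667)) / 5 = 6/5 = 1.2
  s[X_1,X_3] = ((2)·(-0.1667) + (-2)·(-1.1667) + (0)·(-2.1667) + (0)·(0.8333) + (0)·(1.8333) + (0)·(0.8333)) / 5 = 2/5 = 0.4
  s[X_2,X_2] = ((1.3333)·(1.3333) + (-1.6667)·(-1.6667) + (3.3333)·(3.3333) + (-1.6667)·(-1.6667) + (0.3333)·(0.3333) + (-1.6667)·(-1.6667)) / 5 = 21.3333/5 = 4.2667
  s[X_2,X_3] = ((1.3333)·(-0.1667) + (-1.6667)·(-1.1667) + (3.3333)·(-2.1667) + (-1.6667)·(0.8333) + (0.3333)·(1.8333) + (-1.6667)·(0.8333)) / 5 = -7.6667/5 = -1.5333
  s[X_3,X_3] = ((-0.1667)·(-0.1667) + (-1.1667)·(-1.1667) + (-2.1667)·(-2.1667) + (0.8333)·(0.8333) + (1.8333)·(1.8333) + (0.8333)·(0.8333)) / 5 = 10.8333/5 = 2.1667
  Sample standard deviations s_i = √(s[i,i]):
  s(X_1) = √(1.6) = 1.2649
  s(X_2) = √(4.2667) = 2.0656
  s(X_3) = √(2.1667) = 1.472

Step 3 — r_{ij} = s_{ij} / (s_i · s_j):
  r[X_1,X_1] = 1 (diagonal).
  r[X_1,X_2] = 1.2 / (1.2649 · 2.0656) = 1.2 / 2.6128 = 0.4593
  r[X_1,X_3] = 0.4 / (1.2649 · 1.472) = 0.4 / 1.8619 = 0.2148
  r[X_2,X_2] = 1 (diagonal).
  r[X_2,X_3] = -1.5333 / (2.0656 · 1.472) = -1.5333 / 3.0405 = -0.5043
  r[X_3,X_3] = 1 (diagonal).

R is symmetric with unit diagonal. Assembling:

R = [[1, 0.4593, 0.2148],
 [0.4593, 1, -0.5043],
 [0.2148, -0.5043, 1]]


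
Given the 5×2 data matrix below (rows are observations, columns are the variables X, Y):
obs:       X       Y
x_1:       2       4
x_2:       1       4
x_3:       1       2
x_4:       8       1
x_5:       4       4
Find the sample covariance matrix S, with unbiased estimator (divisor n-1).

Step 1 — column means:
  mean(X) = (2 + 1 + 1 + 8 + 4) / 5 = 16/5 = 3.2
  mean(Y) = (4 + 4 + 2 + 1 + 4) / 5 = 15/5 = 3

Step 2 — sample covariance S[i,j] = (1/(n-1)) · Σ_k (x_{k,i} - mean_i) · (x_{k,j} - mean_j), with n-1 = 4.
  S[X,X] = ((-1.2)·(-1.2) + (-2.2)·(-2.2) + (-2.2)·(-2.2) + (4.8)·(4.8) + (0.8)·(0.8)) / 4 = 34.8/4 = 8.7
  S[X,Y] = ((-1.2)·(1) + (-2.2)·(1) + (-2.2)·(-1) + (4.8)·(-2) + (0.8)·(1)) / 4 = -10/4 = -2.5
  S[Y,Y] = ((1)·(1) + (1)·(1) + (-1)·(-1) + (-2)·(-2) + (1)·(1)) / 4 = 8/4 = 2

S is symmetric (S[j,i] = S[i,j]). Assembling:

S = [[8.7, -2.5],
 [-2.5, 2]]


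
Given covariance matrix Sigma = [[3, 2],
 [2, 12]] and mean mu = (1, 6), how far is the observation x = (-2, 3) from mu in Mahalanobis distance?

Step 1 — centre the observation: (x - mu) = (-3, -3).

Step 2 — invert Sigma. det(Sigma) = 3·12 - (2)² = 32.
  Sigma^{-1} = (1/det) · [[d, -b], [-b, a]] = [[0.375, -0.0625],
 [-0.0625, 0.0938]].

Step 3 — form the quadratic (x - mu)^T · Sigma^{-1} · (x - mu):
  Sigma^{-1} · (x - mu) = (-0.9375, -0.0938).
  (x - mu)^T · [Sigma^{-1} · (x - mu)] = (-3)·(-0.9375) + (-3)·(-0.0938) = 3.0938.

Step 4 — take square root: d = √(3.0938) ≈ 1.7589.

d(x, mu) = √(3.0938) ≈ 1.7589


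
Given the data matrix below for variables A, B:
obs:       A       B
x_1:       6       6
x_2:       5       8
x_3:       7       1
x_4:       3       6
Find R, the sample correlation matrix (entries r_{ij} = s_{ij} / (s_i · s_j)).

Step 1 — column means:
  mean(A) = (6 + 5 + 7 + 3) / 4 = 21/4 = 5.25
  mean(B) = (6 + 8 + 1 + 6) / 4 = 21/4 = 5.25

Step 2 — sample variances and covariances s[i,j] = (1/(n-1)) · Σ_k (x_{k,i} - mean_i) · (x_{k,j} - mean_j), with n-1 = 3:
  s[A,A] = ((0.75)·(0.75) + (-0.25)·(-0.25) + (1.75)·(1.75) + (-2.25)·(-2.25)) / 3 = 8.75/3 = 2.9167
  s[A,B] = ((0.75)·(0.75) + (-0.25)·(2.75) + (1.75)·(-4.25) + (-2.25)·(0.75)) / 3 = -9.25/3 = -3.0833
  s[B,B] = ((0.75)·(0.75) + (2.75)·(2.75) + (-4.25)·(-4.25) + (0.75)·(0.75)) / 3 = 26.75/3 = 8.9167
  Sample standard deviations s_i = √(s[i,i]):
  s(A) = √(2.9167) = 1.7078
  s(B) = √(8.9167) = 2.9861

Step 3 — r_{ij} = s_{ij} / (s_i · s_j):
  r[A,A] = 1 (diagonal).
  r[A,B] = -3.0833 / (1.7078 · 2.9861) = -3.0833 / 5.0997 = -0.6046
  r[B,B] = 1 (diagonal).

R is symmetric with unit diagonal. Assembling:

R = [[1, -0.6046],
 [-0.6046, 1]]


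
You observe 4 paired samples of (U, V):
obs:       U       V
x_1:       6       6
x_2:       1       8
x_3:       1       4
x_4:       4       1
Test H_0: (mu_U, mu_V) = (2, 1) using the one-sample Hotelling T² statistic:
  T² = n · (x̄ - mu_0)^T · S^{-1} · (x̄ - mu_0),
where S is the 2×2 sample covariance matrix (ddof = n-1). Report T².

Step 1 — sample mean vector:
  mean(U) = (6 + 1 + 1 + 4) / 4 = 12/4 = 3
  mean(V) = (6 + 8 + 4 + 1) / 4 = 19/4 = 4.75
  x̄ = (3, 4.75),  deviation x̄ - mu_0 = (3, 4.75) - (2, 1) = (1, 3.75).

Step 2 — sample covariance matrix, S[i,j] = (1/(n-1)) · Σ_k (x_{k,i} - mean_i) · (x_{k,j} - mean_j), divisor n-1 = 3:
  S[U,U] = ((3)·(3) + (-2)·(-2) + (-2)·(-2) + (1)·(1)) / 3 = 18/3 = 6
  S[U,V] = ((3)·(1.25) + (-2)·(3.25) + (-2)·(-0.75) + (1)·(-3.75)) / 3 = -5/3 = -1.6667
  S[V,V] = ((1.25)·(1.25) + (3.25)·(3.25) + (-0.75)·(-0.75) + (-3.75)·(-3.75)) / 3 = 26.75/3 = 8.9167
  S = [[6, -1.6667],
 [-1.6667, 8.9167]].

Step 3 — invert S. det(S) = 6·8.9167 - (-1.6667)² = 50.7222.
  S^{-1} = (1/det) · [[d, -b], [-b, a]] = [[0.1758, 0.0329],
 [0.0329, 0.1183]].

Step 4 — quadratic form (x̄ - mu_0)^T · S^{-1} · (x̄ - mu_0):
  S^{-1} · (x̄ - mu_0) = (0.299, 0.4765),
  (x̄ - mu_0)^T · [...] = (1)·(0.299) + (3.75)·(0.4765) = 2.0857.

Step 5 — scale by n: T² = 4 · 2.0857 = 8.3428.

T² ≈ 8.3428


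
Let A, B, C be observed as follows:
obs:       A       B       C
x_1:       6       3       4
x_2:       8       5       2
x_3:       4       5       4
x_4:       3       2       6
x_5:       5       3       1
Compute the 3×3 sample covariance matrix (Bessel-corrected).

Step 1 — column means:
  mean(A) = (6 + 8 + 4 + 3 + 5) / 5 = 26/5 = 5.2
  mean(B) = (3 + 5 + 5 + 2 + 3) / 5 = 18/5 = 3.6
  mean(C) = (4 + 2 + 4 + 6 + 1) / 5 = 17/5 = 3.4

Step 2 — sample covariance S[i,j] = (1/(n-1)) · Σ_k (x_{k,i} - mean_i) · (x_{k,j} - mean_j), with n-1 = 4.
  S[A,A] = ((0.8)·(0.8) + (2.8)·(2.8) + (-1.2)·(-1.2) + (-2.2)·(-2.2) + (-0.2)·(-0.2)) / 4 = 14.8/4 = 3.7
  S[A,B] = ((0.8)·(-0.6) + (2.8)·(1.4) + (-1.2)·(1.4) + (-2.2)·(-1.6) + (-0.2)·(-0.6)) / 4 = 5.4/4 = 1.35
  S[A,C] = ((0.8)·(0.6) + (2.8)·(-1.4) + (-1.2)·(0.6) + (-2.2)·(2.6) + (-0.2)·(-2.4)) / 4 = -9.4/4 = -2.35
  S[B,B] = ((-0.6)·(-0.6) + (1.4)·(1.4) + (1.4)·(1.4) + (-1.6)·(-1.6) + (-0.6)·(-0.6)) / 4 = 7.2/4 = 1.8
  S[B,C] = ((-0.6)·(0.6) + (1.4)·(-1.4) + (1.4)·(0.6) + (-1.6)·(2.6) + (-0.6)·(-2.4)) / 4 = -4.2/4 = -1.05
  S[C,C] = ((0.6)·(0.6) + (-1.4)·(-1.4) + (0.6)·(0.6) + (2.6)·(2.6) + (-2.4)·(-2.4)) / 4 = 15.2/4 = 3.8

S is symmetric (S[j,i] = S[i,j]). Assembling:

S = [[3.7, 1.35, -2.35],
 [1.35, 1.8, -1.05],
 [-2.35, -1.05, 3.8]]


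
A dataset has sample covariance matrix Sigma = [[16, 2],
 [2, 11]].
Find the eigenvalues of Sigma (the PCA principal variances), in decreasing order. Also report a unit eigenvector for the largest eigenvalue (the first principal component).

Step 1 — characteristic polynomial of 2×2 Sigma:
  det(Sigma - λI) = λ² - trace · λ + det = 0.
  trace = 16 + 11 = 27, det = 16·11 - (2)² = 172.
Step 2 — discriminant:
  Δ = trace² - 4·det = 729 - 688 = 41.
Step 3 — eigenvalues:
  λ = (trace ± √Δ)/2 = (27 ± 6.4031)/2,
  λ_1 = 16.7016,  λ_2 = 10.2984.

Step 4 — unit eigenvector for λ_1: solve (Sigma - λ_1 I)v = 0. First row:
  (16 - 16.7016)·v_x + (2)·v_y = 0, i.e. (-0.7016)·v_x + (2)·v_y = 0,
  so v ∝ (b, λ_1 - a) = (2, 0.7016) = u.
  ||u|| = √((2)² + (0.7016)²) = √(4.4922) ≈ 2.1195,
  v_1 = u/||u|| ≈ (0.9436, 0.331) (||v_1|| = 1).

λ_1 = 16.7016,  λ_2 = 10.2984;  v_1 ≈ (0.9436, 0.331)


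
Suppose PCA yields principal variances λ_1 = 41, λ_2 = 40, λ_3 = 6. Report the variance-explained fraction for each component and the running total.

Step 1 — total variance = trace(Sigma) = Σ λ_i = 41 + 40 + 6 = 87.

Step 2 — fraction explained by component i = λ_i / Σ λ:
  PC1: 41/87 = 0.4713
  PC2: 40/87 = 0.4598
  PC3: 6/87 = 0.069

Step 3 — cumulative fraction after k components = (λ_1 + ... + λ_k) / Σ λ:
  k = 1: 41/87 = 0.4713
  k = 2: (41 + 40)/87 = 81/87 = 0.931
  k = 3: (41 + 40 + 6)/87 = 87/87 = 1

Summary (fraction, with percent):

explained: PC1 0.4713 (47.13%), PC2 0.4598 (45.98%), PC3 0.069 (6.9%);  cumulative: 0.4713, 0.931, 1


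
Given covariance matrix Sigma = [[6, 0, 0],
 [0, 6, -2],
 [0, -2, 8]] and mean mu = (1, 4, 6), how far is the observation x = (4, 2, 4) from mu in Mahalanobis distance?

Step 1 — centre the observation: (x - mu) = (3, -2, -2).

Step 2 — invert Sigma (cofactor / det for 3×3, or solve directly):
  Sigma^{-1} = [[0.1667, 0, 0],
 [0, 0.1818, 0.0455],
 [0, 0.0455, 0.1364]].

Step 3 — form the quadratic (x - mu)^T · Sigma^{-1} · (x - mu):
  Sigma^{-1} · (x - mu) = (0.5, -0.4545, -0.3636).
  (x - mu)^T · [Sigma^{-1} · (x - mu)] = (3)·(0.5) + (-2)·(-0.4545) + (-2)·(-0.3636) = 3.1364.

Step 4 — take square root: d = √(3.1364) ≈ 1.771.

d(x, mu) = √(3.1364) ≈ 1.771


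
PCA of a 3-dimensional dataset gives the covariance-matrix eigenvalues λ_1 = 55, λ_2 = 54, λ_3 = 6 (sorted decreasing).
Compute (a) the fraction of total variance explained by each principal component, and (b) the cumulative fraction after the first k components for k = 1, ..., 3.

Step 1 — total variance = trace(Sigma) = Σ λ_i = 55 + 54 + 6 = 115.

Step 2 — fraction explained by component i = λ_i / Σ λ:
  PC1: 55/115 = 0.4783
  PC2: 54/115 = 0.4696
  PC3: 6/115 = 0.0522

Step 3 — cumulative fraction after k components = (λ_1 + ... + λ_k) / Σ λ:
  k = 1: 55/115 = 0.4783
  k = 2: (55 + 54)/115 = 109/115 = 0.9478
  k = 3: (55 + 54 + 6)/115 = 115/115 = 1

Summary (fraction, with percent):

explained: PC1 0.4783 (47.83%), PC2 0.4696 (46.96%), PC3 0.0522 (5.22%);  cumulative: 0.4783, 0.9478, 1


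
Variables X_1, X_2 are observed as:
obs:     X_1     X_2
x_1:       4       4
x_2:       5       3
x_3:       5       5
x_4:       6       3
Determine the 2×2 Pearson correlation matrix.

Step 1 — column means:
  mean(X_1) = (4 + 5 + 5 + 6) / 4 = 20/4 = 5
  mean(X_2) = (4 + 3 + 5 + 3) / 4 = 15/4 = 3.75

Step 2 — sample variances and covariances s[i,j] = (1/(n-1)) · Σ_k (x_{k,i} - mean_i) · (x_{k,j} - mean_j), with n-1 = 3:
  s[X_1,X_1] = ((-1)·(-1) + (0)·(0) + (0)·(0) + (1)·(1)) / 3 = 2/3 = 0.6667
  s[X_1,X_2] = ((-1)·(0.25) + (0)·(-0.75) + (0)·(1.25) + (1)·(-0.75)) / 3 = -1/3 = -0.3333
  s[X_2,X_2] = ((0.25)·(0.25) + (-0.75)·(-0.75) + (1.25)·(1.25) + (-0.75)·(-0.75)) / 3 = 2.75/3 = 0.9167
  Sample standard deviations s_i = √(s[i,i]):
  s(X_1) = √(0.6667) = 0.8165
  s(X_2) = √(0.9167) = 0.9574

Step 3 — r_{ij} = s_{ij} / (s_i · s_j):
  r[X_1,X_1] = 1 (diagonal).
  r[X_1,X_2] = -0.3333 / (0.8165 · 0.9574) = -0.3333 / 0.7817 = -0.4264
  r[X_2,X_2] = 1 (diagonal).

R is symmetric with unit diagonal. Assembling:

R = [[1, -0.4264],
 [-0.4264, 1]]


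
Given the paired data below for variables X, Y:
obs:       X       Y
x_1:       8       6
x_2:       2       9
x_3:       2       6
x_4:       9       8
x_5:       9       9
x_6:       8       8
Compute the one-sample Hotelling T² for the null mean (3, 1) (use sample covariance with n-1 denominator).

Step 1 — sample mean vector:
  mean(X) = (8 + 2 + 2 + 9 + 9 + 8) / 6 = 38/6 = 6.3333
  mean(Y) = (6 + 9 + 6 + 8 + 9 + 8) / 6 = 46/6 = 7.6667
  x̄ = (6.3333, 7.6667),  deviation x̄ - mu_0 = (6.3333, 7.6667) - (3, 1) = (3.3333, 6.6667).

Step 2 — sample covariance matrix, S[i,j] = (1/(n-1)) · Σ_k (x_{k,i} - mean_i) · (x_{k,j} - mean_j), divisor n-1 = 5:
  S[X,X] = ((1.6667)·(1.6667) + (-4.3333)·(-4.3333) + (-4.3333)·(-4.3333) + (2.6667)·(2.6667) + (2.6667)·(2.6667) + (1.6667)·(1.6667)) / 5 = 57.3333/5 = 11.4667
  S[X,Y] = ((1.6667)·(-1.6667) + (-4.3333)·(1.3333) + (-4.3333)·(-1.6667) + (2.6667)·(0.3333) + (2.6667)·(1.3333) + (1.6667)·(0.3333)) / 5 = 3.6667/5 = 0.7333
  S[Y,Y] = ((-1.6667)·(-1.6667) + (1.3333)·(1.3333) + (-1.6667)·(-1.6667) + (0.3333)·(0.3333) + (1.3333)·(1.3333) + (0.3333)·(0.3333)) / 5 = 9.3333/5 = 1.8667
  S = [[11.4667, 0.7333],
 [0.7333, 1.8667]].

Step 3 — invert S. det(S) = 11.4667·1.8667 - (0.7333)² = 20.8667.
  S^{-1} = (1/det) · [[d, -b], [-b, a]] = [[0.0895, -0.0351],
 [-0.0351, 0.5495]].

Step 4 — quadratic form (x̄ - mu_0)^T · S^{-1} · (x̄ - mu_0):
  S^{-1} · (x̄ - mu_0) = (0.0639, 3.5463),
  (x̄ - mu_0)^T · [...] = (3.3333)·(0.0639) + (6.6667)·(3.5463) = 23.8552.

Step 5 — scale by n: T² = 6 · 23.8552 = 143.131.

T² ≈ 143.131


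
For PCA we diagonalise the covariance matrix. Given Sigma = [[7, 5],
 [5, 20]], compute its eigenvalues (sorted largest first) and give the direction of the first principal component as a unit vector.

Step 1 — characteristic polynomial of 2×2 Sigma:
  det(Sigma - λI) = λ² - trace · λ + det = 0.
  trace = 7 + 20 = 27, det = 7·20 - (5)² = 115.
Step 2 — discriminant:
  Δ = trace² - 4·det = 729 - 460 = 269.
Step 3 — eigenvalues:
  λ = (trace ± √Δ)/2 = (27 ± 16.4012)/2,
  λ_1 = 21.7006,  λ_2 = 5.2994.

Step 4 — unit eigenvector for λ_1: solve (Sigma - λ_1 I)v = 0. First row:
  (7 - 21.7006)·v_x + (5)·v_y = 0, i.e. (-14.7006)·v_x + (5)·v_y = 0,
  so v ∝ (b, λ_1 - a) = (5, 14.7006) = u.
  ||u|| = √((5)² + (14.7006)²) = √(241.1079) ≈ 15.5277,
  v_1 = u/||u|| ≈ (0.322, 0.9467) (||v_1|| = 1).

λ_1 = 21.7006,  λ_2 = 5.2994;  v_1 ≈ (0.322, 0.9467)


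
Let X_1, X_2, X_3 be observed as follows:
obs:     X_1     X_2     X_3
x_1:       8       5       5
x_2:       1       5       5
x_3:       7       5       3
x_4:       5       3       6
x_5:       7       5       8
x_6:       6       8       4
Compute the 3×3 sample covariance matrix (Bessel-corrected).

Step 1 — column means:
  mean(X_1) = (8 + 1 + 7 + 5 + 7 + 6) / 6 = 34/6 = 5.6667
  mean(X_2) = (5 + 5 + 5 + 3 + 5 + 8) / 6 = 31/6 = 5.1667
  mean(X_3) = (5 + 5 + 3 + 6 + 8 + 4) / 6 = 31/6 = 5.1667

Step 2 — sample covariance S[i,j] = (1/(n-1)) · Σ_k (x_{k,i} - mean_i) · (x_{k,j} - mean_j), with n-1 = 5.
  S[X_1,X_1] = ((2.3333)·(2.3333) + (-4.6667)·(-4.6667) + (1.3333)·(1.3333) + (-0.6667)·(-0.6667) + (1.3333)·(1.3333) + (0.3333)·(0.3333)) / 5 = 31.3333/5 = 6.2667
  S[X_1,X_2] = ((2.3333)·(-0.1667) + (-4.6667)·(-0.1667) + (1.3333)·(-0.1667) + (-0.6667)·(-2.1667) + (1.3333)·(-0.1667) + (0.3333)·(2.8333)) / 5 = 2.3333/5 = 0.4667
  S[X_1,X_3] = ((2.3333)·(-0.1667) + (-4.6667)·(-0.1667) + (1.3333)·(-2.1667) + (-0.6667)·(0.8333) + (1.3333)·(2.8333) + (0.3333)·(-1.1667)) / 5 = 0.3333/5 = 0.0667
  S[X_2,X_2] = ((-0.1667)·(-0.1667) + (-0.1667)·(-0.1667) + (-0.1667)·(-0.1667) + (-2.1667)·(-2.1667) + (-0.1667)·(-0.1667) + (2.8333)·(2.8333)) / 5 = 12.8333/5 = 2.5667
  S[X_2,X_3] = ((-0.1667)·(-0.1667) + (-0.1667)·(-0.1667) + (-0.1667)·(-2.1667) + (-2.1667)·(0.8333) + (-0.1667)·(2.8333) + (2.8333)·(-1.1667)) / 5 = -5.1667/5 = -1.0333
  S[X_3,X_3] = ((-0.1667)·(-0.1667) + (-0.1667)·(-0.1667) + (-2.1667)·(-2.1667) + (0.8333)·(0.8333) + (2.8333)·(2.8333) + (-1.1667)·(-1.1667)) / 5 = 14.8333/5 = 2.9667

S is symmetric (S[j,i] = S[i,j]). Assembling:

S = [[6.2667, 0.4667, 0.0667],
 [0.4667, 2.5667, -1.0333],
 [0.0667, -1.0333, 2.9667]]


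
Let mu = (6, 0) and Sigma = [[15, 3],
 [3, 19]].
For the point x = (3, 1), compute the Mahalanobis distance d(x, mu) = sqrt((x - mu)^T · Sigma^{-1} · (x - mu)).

Step 1 — centre the observation: (x - mu) = (-3, 1).

Step 2 — invert Sigma. det(Sigma) = 15·19 - (3)² = 276.
  Sigma^{-1} = (1/det) · [[d, -b], [-b, a]] = [[0.0688, -0.0109],
 [-0.0109, 0.0543]].

Step 3 — form the quadratic (x - mu)^T · Sigma^{-1} · (x - mu):
  Sigma^{-1} · (x - mu) = (-0.2174, 0.087).
  (x - mu)^T · [Sigma^{-1} · (x - mu)] = (-3)·(-0.2174) + (1)·(0.087) = 0.7391.

Step 4 — take square root: d = √(0.7391) ≈ 0.8597.

d(x, mu) = √(0.7391) ≈ 0.8597


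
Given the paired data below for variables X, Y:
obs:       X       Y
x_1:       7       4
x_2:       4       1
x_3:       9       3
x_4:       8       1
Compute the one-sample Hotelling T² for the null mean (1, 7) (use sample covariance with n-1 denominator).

Step 1 — sample mean vector:
  mean(X) = (7 + 4 + 9 + 8) / 4 = 28/4 = 7
  mean(Y) = (4 + 1 + 3 + 1) / 4 = 9/4 = 2.25
  x̄ = (7, 2.25),  deviation x̄ - mu_0 = (7, 2.25) - (1, 7) = (6, -4.75).

Step 2 — sample covariance matrix, S[i,j] = (1/(n-1)) · Σ_k (x_{k,i} - mean_i) · (x_{k,j} - mean_j), divisor n-1 = 3:
  S[X,X] = ((0)·(0) + (-3)·(-3) + (2)·(2) + (1)·(1)) / 3 = 14/3 = 4.6667
  S[X,Y] = ((0)·(1.75) + (-3)·(-1.25) + (2)·(0.75) + (1)·(-1.25)) / 3 = 4/3 = 1.3333
  S[Y,Y] = ((1.75)·(1.75) + (-1.25)·(-1.25) + (0.75)·(0.75) + (-1.25)·(-1.25)) / 3 = 6.75/3 = 2.25
  S = [[4.6667, 1.3333],
 [1.3333, 2.25]].

Step 3 — invert S. det(S) = 4.6667·2.25 - (1.3333)² = 8.7222.
  S^{-1} = (1/det) · [[d, -b], [-b, a]] = [[0.258, -0.1529],
 [-0.1529, 0.535]].

Step 4 — quadratic form (x̄ - mu_0)^T · S^{-1} · (x̄ - mu_0):
  S^{-1} · (x̄ - mu_0) = (2.2739, -3.4586),
  (x̄ - mu_0)^T · [...] = (6)·(2.2739) + (-4.75)·(-3.4586) = 30.0717.

Step 5 — scale by n: T² = 4 · 30.0717 = 120.2866.

T² ≈ 120.2866


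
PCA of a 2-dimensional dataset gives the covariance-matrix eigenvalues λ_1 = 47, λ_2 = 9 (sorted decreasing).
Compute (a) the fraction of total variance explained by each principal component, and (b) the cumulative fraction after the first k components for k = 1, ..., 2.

Step 1 — total variance = trace(Sigma) = Σ λ_i = 47 + 9 = 56.

Step 2 — fraction explained by component i = λ_i / Σ λ:
  PC1: 47/56 = 0.8393
  PC2: 9/56 = 0.1607

Step 3 — cumulative fraction after k components = (λ_1 + ... + λ_k) / Σ λ:
  k = 1: 47/56 = 0.8393
  k = 2: (47 + 9)/56 = 56/56 = 1

Summary (fraction, with percent):

explained: PC1 0.8393 (83.93%), PC2 0.1607 (16.07%);  cumulative: 0.8393, 1


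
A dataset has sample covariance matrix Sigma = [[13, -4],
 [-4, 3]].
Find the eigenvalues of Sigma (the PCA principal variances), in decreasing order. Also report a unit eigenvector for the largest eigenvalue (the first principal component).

Step 1 — characteristic polynomial of 2×2 Sigma:
  det(Sigma - λI) = λ² - trace · λ + det = 0.
  trace = 13 + 3 = 16, det = 13·3 - (-4)² = 23.
Step 2 — discriminant:
  Δ = trace² - 4·det = 256 - 92 = 164.
Step 3 — eigenvalues:
  λ = (trace ± √Δ)/2 = (16 ± 12.8062)/2,
  λ_1 = 14.4031,  λ_2 = 1.5969.

Step 4 — unit eigenvector for λ_1: solve (Sigma - λ_1 I)v = 0. First row:
  (13 - 14.4031)·v_x + (-4)·v_y = 0, i.e. (-1.4031)·v_x + (-4)·v_y = 0,
  so v ∝ (b, λ_1 - a) = (-4, 1.4031); multiply by -1 so the first entry is positive: u = (4, -1.4031).
  ||u|| = √((4)² + (-1.4031)²) = √(17.9688) ≈ 4.239,
  v_1 = u/||u|| ≈ (0.9436, -0.331) (||v_1|| = 1).

λ_1 = 14.4031,  λ_2 = 1.5969;  v_1 ≈ (0.9436, -0.331)


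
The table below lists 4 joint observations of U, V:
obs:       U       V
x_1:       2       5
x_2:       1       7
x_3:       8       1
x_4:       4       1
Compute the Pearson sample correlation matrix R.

Step 1 — column means:
  mean(U) = (2 + 1 + 8 + 4) / 4 = 15/4 = 3.75
  mean(V) = (5 + 7 + 1 + 1) / 4 = 14/4 = 3.5

Step 2 — sample variances and covariances s[i,j] = (1/(n-1)) · Σ_k (x_{k,i} - mean_i) · (x_{k,j} - mean_j), with n-1 = 3:
  s[U,U] = ((-1.75)·(-1.75) + (-2.75)·(-2.75) + (4.25)·(4.25) + (0.25)·(0.25)) / 3 = 28.75/3 = 9.5833
  s[U,V] = ((-1.75)·(1.5) + (-2.75)·(3.5) + (4.25)·(-2.5) + (0.25)·(-2.5)) / 3 = -23.5/3 = -7.8333
  s[V,V] = ((1.5)·(1.5) + (3.5)·(3.5) + (-2.5)·(-2.5) + (-2.5)·(-2.5)) / 3 = 27/3 = 9
  Sample standard deviations s_i = √(s[i,i]):
  s(U) = √(9.5833) = 3.0957
  s(V) = √(9) = 3

Step 3 — r_{ij} = s_{ij} / (s_i · s_j):
  r[U,U] = 1 (diagonal).
  r[U,V] = -7.8333 / (3.0957 · 3) = -7.8333 / 9.2871 = -0.8435
  r[V,V] = 1 (diagonal).

R is symmetric with unit diagonal. Assembling:

R = [[1, -0.8435],
 [-0.8435, 1]]
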